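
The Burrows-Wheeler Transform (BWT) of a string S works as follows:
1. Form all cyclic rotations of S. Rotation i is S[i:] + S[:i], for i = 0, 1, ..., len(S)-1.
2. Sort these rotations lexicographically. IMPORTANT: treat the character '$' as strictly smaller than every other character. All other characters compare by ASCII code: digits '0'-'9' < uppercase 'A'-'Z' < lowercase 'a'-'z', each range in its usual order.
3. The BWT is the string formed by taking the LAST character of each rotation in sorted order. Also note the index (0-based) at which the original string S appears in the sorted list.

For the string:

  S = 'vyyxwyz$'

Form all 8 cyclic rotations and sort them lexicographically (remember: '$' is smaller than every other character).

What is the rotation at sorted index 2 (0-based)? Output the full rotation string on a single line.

All 8 rotations (rotation i = S[i:]+S[:i]):
  rot[0] = vyyxwyz$
  rot[1] = yyxwyz$v
  rot[2] = yxwyz$vy
  rot[3] = xwyz$vyy
  rot[4] = wyz$vyyx
  rot[5] = yz$vyyxw
  rot[6] = z$vyyxwy
  rot[7] = $vyyxwyz
Sorted (with $ < everything):
  sorted[0] = $vyyxwyz
  sorted[1] = vyyxwyz$
  sorted[2] = wyz$vyyx
  sorted[3] = xwyz$vyy
  sorted[4] = yxwyz$vy
  sorted[5] = yyxwyz$v
  sorted[6] = yz$vyyxw
  sorted[7] = z$vyyxwy
sorted[2] = wyz$vyyx

Answer: wyz$vyyx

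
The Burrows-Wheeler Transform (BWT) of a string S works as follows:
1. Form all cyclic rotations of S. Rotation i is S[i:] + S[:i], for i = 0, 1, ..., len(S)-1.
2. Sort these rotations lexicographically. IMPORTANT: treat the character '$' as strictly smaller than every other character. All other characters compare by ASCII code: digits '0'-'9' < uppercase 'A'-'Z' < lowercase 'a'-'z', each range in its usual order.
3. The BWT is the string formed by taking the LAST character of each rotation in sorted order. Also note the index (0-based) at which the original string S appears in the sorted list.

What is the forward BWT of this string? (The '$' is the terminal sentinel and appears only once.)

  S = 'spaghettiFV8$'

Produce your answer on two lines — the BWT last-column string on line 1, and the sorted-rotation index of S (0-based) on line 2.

Answer: 8ViFphagts$te
10

Derivation:
All 13 rotations (rotation i = S[i:]+S[:i]):
  rot[0] = spaghettiFV8$
  rot[1] = paghettiFV8$s
  rot[2] = aghettiFV8$sp
  rot[3] = ghettiFV8$spa
  rot[4] = hettiFV8$spag
  rot[5] = ettiFV8$spagh
  rot[6] = ttiFV8$spaghe
  rot[7] = tiFV8$spaghet
  rot[8] = iFV8$spaghett
  rot[9] = FV8$spaghetti
  rot[10] = V8$spaghettiF
  rot[11] = 8$spaghettiFV
  rot[12] = $spaghettiFV8
Sorted (with $ < everything):
  sorted[0] = $spaghettiFV8  (last char: '8')
  sorted[1] = 8$spaghettiFV  (last char: 'V')
  sorted[2] = FV8$spaghetti  (last char: 'i')
  sorted[3] = V8$spaghettiF  (last char: 'F')
  sorted[4] = aghettiFV8$sp  (last char: 'p')
  sorted[5] = ettiFV8$spagh  (last char: 'h')
  sorted[6] = ghettiFV8$spa  (last char: 'a')
  sorted[7] = hettiFV8$spag  (last char: 'g')
  sorted[8] = iFV8$spaghett  (last char: 't')
  sorted[9] = paghettiFV8$s  (last char: 's')
  sorted[10] = spaghettiFV8$  (last char: '$')
  sorted[11] = tiFV8$spaghet  (last char: 't')
  sorted[12] = ttiFV8$spaghe  (last char: 'e')
Last column: 8ViFphagts$te
Original string S is at sorted index 10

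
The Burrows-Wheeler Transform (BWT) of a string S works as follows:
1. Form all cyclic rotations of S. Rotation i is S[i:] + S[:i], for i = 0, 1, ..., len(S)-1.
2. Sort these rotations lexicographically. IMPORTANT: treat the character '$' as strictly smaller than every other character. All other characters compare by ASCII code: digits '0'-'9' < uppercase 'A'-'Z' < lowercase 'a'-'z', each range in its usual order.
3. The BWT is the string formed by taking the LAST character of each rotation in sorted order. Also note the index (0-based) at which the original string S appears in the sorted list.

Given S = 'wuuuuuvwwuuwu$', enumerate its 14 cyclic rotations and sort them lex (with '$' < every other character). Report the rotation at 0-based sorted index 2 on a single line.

Answer: uuuuuvwwuuwu$w

Derivation:
All 14 rotations (rotation i = S[i:]+S[:i]):
  rot[0] = wuuuuuvwwuuwu$
  rot[1] = uuuuuvwwuuwu$w
  rot[2] = uuuuvwwuuwu$wu
  rot[3] = uuuvwwuuwu$wuu
  rot[4] = uuvwwuuwu$wuuu
  rot[5] = uvwwuuwu$wuuuu
  rot[6] = vwwuuwu$wuuuuu
  rot[7] = wwuuwu$wuuuuuv
  rot[8] = wuuwu$wuuuuuvw
  rot[9] = uuwu$wuuuuuvww
  rot[10] = uwu$wuuuuuvwwu
  rot[11] = wu$wuuuuuvwwuu
  rot[12] = u$wuuuuuvwwuuw
  rot[13] = $wuuuuuvwwuuwu
Sorted (with $ < everything):
  sorted[0] = $wuuuuuvwwuuwu
  sorted[1] = u$wuuuuuvwwuuw
  sorted[2] = uuuuuvwwuuwu$w
  sorted[3] = uuuuvwwuuwu$wu
  sorted[4] = uuuvwwuuwu$wuu
  sorted[5] = uuvwwuuwu$wuuu
  sorted[6] = uuwu$wuuuuuvww
  sorted[7] = uvwwuuwu$wuuuu
  sorted[8] = uwu$wuuuuuvwwu
  sorted[9] = vwwuuwu$wuuuuu
  sorted[10] = wu$wuuuuuvwwuu
  sorted[11] = wuuuuuvwwuuwu$
  sorted[12] = wuuwu$wuuuuuvw
  sorted[13] = wwuuwu$wuuuuuv
sorted[2] = uuuuuvwwuuwu$w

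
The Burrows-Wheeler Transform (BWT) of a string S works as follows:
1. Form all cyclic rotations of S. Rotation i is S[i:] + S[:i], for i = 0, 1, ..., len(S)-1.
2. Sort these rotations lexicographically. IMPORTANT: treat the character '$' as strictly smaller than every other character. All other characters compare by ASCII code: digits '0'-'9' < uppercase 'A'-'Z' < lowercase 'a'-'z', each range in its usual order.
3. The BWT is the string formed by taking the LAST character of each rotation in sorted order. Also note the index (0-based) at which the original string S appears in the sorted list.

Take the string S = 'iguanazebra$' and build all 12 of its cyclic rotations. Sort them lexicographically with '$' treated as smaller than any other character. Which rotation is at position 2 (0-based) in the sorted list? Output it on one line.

All 12 rotations (rotation i = S[i:]+S[:i]):
  rot[0] = iguanazebra$
  rot[1] = guanazebra$i
  rot[2] = uanazebra$ig
  rot[3] = anazebra$igu
  rot[4] = nazebra$igua
  rot[5] = azebra$iguan
  rot[6] = zebra$iguana
  rot[7] = ebra$iguanaz
  rot[8] = bra$iguanaze
  rot[9] = ra$iguanazeb
  rot[10] = a$iguanazebr
  rot[11] = $iguanazebra
Sorted (with $ < everything):
  sorted[0] = $iguanazebra
  sorted[1] = a$iguanazebr
  sorted[2] = anazebra$igu
  sorted[3] = azebra$iguan
  sorted[4] = bra$iguanaze
  sorted[5] = ebra$iguanaz
  sorted[6] = guanazebra$i
  sorted[7] = iguanazebra$
  sorted[8] = nazebra$igua
  sorted[9] = ra$iguanazeb
  sorted[10] = uanazebra$ig
  sorted[11] = zebra$iguana
sorted[2] = anazebra$igu

Answer: anazebra$igu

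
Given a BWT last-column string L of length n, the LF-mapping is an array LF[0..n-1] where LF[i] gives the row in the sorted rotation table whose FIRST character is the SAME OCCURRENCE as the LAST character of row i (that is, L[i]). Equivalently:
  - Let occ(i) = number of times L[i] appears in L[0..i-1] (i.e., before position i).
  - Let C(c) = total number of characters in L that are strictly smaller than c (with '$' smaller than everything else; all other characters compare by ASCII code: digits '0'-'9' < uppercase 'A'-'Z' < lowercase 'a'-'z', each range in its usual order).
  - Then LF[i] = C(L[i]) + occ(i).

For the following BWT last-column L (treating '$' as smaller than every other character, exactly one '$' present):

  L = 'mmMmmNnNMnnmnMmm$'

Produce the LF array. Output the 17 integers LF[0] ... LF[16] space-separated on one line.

Answer: 6 7 1 8 9 4 13 5 2 14 15 10 16 3 11 12 0

Derivation:
Char counts: '$':1, 'M':3, 'N':2, 'm':7, 'n':4
C (first-col start): C('$')=0, C('M')=1, C('N')=4, C('m')=6, C('n')=13
L[0]='m': occ=0, LF[0]=C('m')+0=6+0=6
L[1]='m': occ=1, LF[1]=C('m')+1=6+1=7
L[2]='M': occ=0, LF[2]=C('M')+0=1+0=1
L[3]='m': occ=2, LF[3]=C('m')+2=6+2=8
L[4]='m': occ=3, LF[4]=C('m')+3=6+3=9
L[5]='N': occ=0, LF[5]=C('N')+0=4+0=4
L[6]='n': occ=0, LF[6]=C('n')+0=13+0=13
L[7]='N': occ=1, LF[7]=C('N')+1=4+1=5
L[8]='M': occ=1, LF[8]=C('M')+1=1+1=2
L[9]='n': occ=1, LF[9]=C('n')+1=13+1=14
L[10]='n': occ=2, LF[10]=C('n')+2=13+2=15
L[11]='m': occ=4, LF[11]=C('m')+4=6+4=10
L[12]='n': occ=3, LF[12]=C('n')+3=13+3=16
L[13]='M': occ=2, LF[13]=C('M')+2=1+2=3
L[14]='m': occ=5, LF[14]=C('m')+5=6+5=11
L[15]='m': occ=6, LF[15]=C('m')+6=6+6=12
L[16]='$': occ=0, LF[16]=C('$')+0=0+0=0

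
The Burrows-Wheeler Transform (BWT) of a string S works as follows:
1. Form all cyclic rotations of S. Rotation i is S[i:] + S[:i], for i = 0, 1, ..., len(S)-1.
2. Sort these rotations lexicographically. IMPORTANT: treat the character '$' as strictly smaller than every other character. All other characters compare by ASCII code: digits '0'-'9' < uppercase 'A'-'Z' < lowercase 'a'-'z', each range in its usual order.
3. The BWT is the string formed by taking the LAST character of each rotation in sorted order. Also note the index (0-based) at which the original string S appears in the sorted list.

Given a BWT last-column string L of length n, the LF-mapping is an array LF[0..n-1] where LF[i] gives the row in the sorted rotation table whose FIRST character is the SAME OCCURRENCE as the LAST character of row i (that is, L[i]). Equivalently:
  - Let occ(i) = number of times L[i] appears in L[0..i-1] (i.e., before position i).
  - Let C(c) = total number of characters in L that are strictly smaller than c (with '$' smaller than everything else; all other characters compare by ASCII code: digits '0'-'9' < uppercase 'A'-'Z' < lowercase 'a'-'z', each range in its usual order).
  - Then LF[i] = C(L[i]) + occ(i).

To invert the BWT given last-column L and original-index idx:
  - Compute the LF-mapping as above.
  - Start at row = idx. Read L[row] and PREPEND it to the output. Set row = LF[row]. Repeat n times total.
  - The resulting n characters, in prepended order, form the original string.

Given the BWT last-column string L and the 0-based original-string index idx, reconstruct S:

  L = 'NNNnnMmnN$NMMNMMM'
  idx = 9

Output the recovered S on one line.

Answer: NMNNNMMnMnMNmMnN$

Derivation:
LF mapping: 7 8 9 14 15 1 13 16 10 0 11 2 3 12 4 5 6
Walk LF starting at row 9, prepending L[row]:
  step 1: row=9, L[9]='$', prepend. Next row=LF[9]=0
  step 2: row=0, L[0]='N', prepend. Next row=LF[0]=7
  step 3: row=7, L[7]='n', prepend. Next row=LF[7]=16
  step 4: row=16, L[16]='M', prepend. Next row=LF[16]=6
  step 5: row=6, L[6]='m', prepend. Next row=LF[6]=13
  step 6: row=13, L[13]='N', prepend. Next row=LF[13]=12
  step 7: row=12, L[12]='M', prepend. Next row=LF[12]=3
  step 8: row=3, L[3]='n', prepend. Next row=LF[3]=14
  step 9: row=14, L[14]='M', prepend. Next row=LF[14]=4
  step 10: row=4, L[4]='n', prepend. Next row=LF[4]=15
  step 11: row=15, L[15]='M', prepend. Next row=LF[15]=5
  step 12: row=5, L[5]='M', prepend. Next row=LF[5]=1
  step 13: row=1, L[1]='N', prepend. Next row=LF[1]=8
  step 14: row=8, L[8]='N', prepend. Next row=LF[8]=10
  step 15: row=10, L[10]='N', prepend. Next row=LF[10]=11
  step 16: row=11, L[11]='M', prepend. Next row=LF[11]=2
  step 17: row=2, L[2]='N', prepend. Next row=LF[2]=9
Reversed output: NMNNNMMnMnMNmMnN$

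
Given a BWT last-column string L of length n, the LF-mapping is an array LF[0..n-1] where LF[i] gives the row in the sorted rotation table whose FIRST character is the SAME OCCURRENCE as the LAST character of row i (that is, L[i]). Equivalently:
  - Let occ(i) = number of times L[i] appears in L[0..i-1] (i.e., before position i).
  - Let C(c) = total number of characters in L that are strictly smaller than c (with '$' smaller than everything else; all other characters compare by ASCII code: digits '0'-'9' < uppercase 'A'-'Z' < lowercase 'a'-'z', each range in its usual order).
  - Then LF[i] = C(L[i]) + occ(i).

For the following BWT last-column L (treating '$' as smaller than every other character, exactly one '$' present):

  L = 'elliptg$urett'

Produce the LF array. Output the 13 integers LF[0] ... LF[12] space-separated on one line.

Char counts: '$':1, 'e':2, 'g':1, 'i':1, 'l':2, 'p':1, 'r':1, 't':3, 'u':1
C (first-col start): C('$')=0, C('e')=1, C('g')=3, C('i')=4, C('l')=5, C('p')=7, C('r')=8, C('t')=9, C('u')=12
L[0]='e': occ=0, LF[0]=C('e')+0=1+0=1
L[1]='l': occ=0, LF[1]=C('l')+0=5+0=5
L[2]='l': occ=1, LF[2]=C('l')+1=5+1=6
L[3]='i': occ=0, LF[3]=C('i')+0=4+0=4
L[4]='p': occ=0, LF[4]=C('p')+0=7+0=7
L[5]='t': occ=0, LF[5]=C('t')+0=9+0=9
L[6]='g': occ=0, LF[6]=C('g')+0=3+0=3
L[7]='$': occ=0, LF[7]=C('$')+0=0+0=0
L[8]='u': occ=0, LF[8]=C('u')+0=12+0=12
L[9]='r': occ=0, LF[9]=C('r')+0=8+0=8
L[10]='e': occ=1, LF[10]=C('e')+1=1+1=2
L[11]='t': occ=1, LF[11]=C('t')+1=9+1=10
L[12]='t': occ=2, LF[12]=C('t')+2=9+2=11

Answer: 1 5 6 4 7 9 3 0 12 8 2 10 11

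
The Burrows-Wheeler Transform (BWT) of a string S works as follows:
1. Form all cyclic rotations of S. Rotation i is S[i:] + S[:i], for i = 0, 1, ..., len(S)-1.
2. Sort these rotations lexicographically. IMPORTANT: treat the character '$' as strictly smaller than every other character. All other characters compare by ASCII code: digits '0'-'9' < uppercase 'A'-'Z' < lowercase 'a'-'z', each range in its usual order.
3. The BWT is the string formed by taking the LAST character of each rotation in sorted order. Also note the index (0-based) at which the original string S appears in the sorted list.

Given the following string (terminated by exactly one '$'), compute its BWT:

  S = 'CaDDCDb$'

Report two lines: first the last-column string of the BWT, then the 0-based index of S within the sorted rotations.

All 8 rotations (rotation i = S[i:]+S[:i]):
  rot[0] = CaDDCDb$
  rot[1] = aDDCDb$C
  rot[2] = DDCDb$Ca
  rot[3] = DCDb$CaD
  rot[4] = CDb$CaDD
  rot[5] = Db$CaDDC
  rot[6] = b$CaDDCD
  rot[7] = $CaDDCDb
Sorted (with $ < everything):
  sorted[0] = $CaDDCDb  (last char: 'b')
  sorted[1] = CDb$CaDD  (last char: 'D')
  sorted[2] = CaDDCDb$  (last char: '$')
  sorted[3] = DCDb$CaD  (last char: 'D')
  sorted[4] = DDCDb$Ca  (last char: 'a')
  sorted[5] = Db$CaDDC  (last char: 'C')
  sorted[6] = aDDCDb$C  (last char: 'C')
  sorted[7] = b$CaDDCD  (last char: 'D')
Last column: bD$DaCCD
Original string S is at sorted index 2

Answer: bD$DaCCD
2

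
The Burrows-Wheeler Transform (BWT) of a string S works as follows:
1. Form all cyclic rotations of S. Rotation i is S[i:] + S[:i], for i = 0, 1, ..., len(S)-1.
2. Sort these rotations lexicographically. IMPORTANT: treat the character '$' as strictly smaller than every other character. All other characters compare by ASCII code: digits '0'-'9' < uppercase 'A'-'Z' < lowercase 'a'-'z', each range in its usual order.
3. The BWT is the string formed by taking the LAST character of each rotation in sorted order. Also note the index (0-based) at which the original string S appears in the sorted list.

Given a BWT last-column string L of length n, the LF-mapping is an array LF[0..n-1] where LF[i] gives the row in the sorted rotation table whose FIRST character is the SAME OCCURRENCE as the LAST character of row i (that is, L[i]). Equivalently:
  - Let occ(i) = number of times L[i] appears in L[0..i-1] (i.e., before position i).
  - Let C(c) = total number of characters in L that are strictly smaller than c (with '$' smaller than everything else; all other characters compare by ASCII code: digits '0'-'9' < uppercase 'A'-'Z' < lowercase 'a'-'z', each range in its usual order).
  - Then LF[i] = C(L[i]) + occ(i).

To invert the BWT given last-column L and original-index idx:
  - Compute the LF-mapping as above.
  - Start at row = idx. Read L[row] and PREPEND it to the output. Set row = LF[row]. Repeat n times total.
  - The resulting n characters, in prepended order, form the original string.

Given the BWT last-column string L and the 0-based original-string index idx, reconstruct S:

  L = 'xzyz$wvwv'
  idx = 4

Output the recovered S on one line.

LF mapping: 5 7 6 8 0 3 1 4 2
Walk LF starting at row 4, prepending L[row]:
  step 1: row=4, L[4]='$', prepend. Next row=LF[4]=0
  step 2: row=0, L[0]='x', prepend. Next row=LF[0]=5
  step 3: row=5, L[5]='w', prepend. Next row=LF[5]=3
  step 4: row=3, L[3]='z', prepend. Next row=LF[3]=8
  step 5: row=8, L[8]='v', prepend. Next row=LF[8]=2
  step 6: row=2, L[2]='y', prepend. Next row=LF[2]=6
  step 7: row=6, L[6]='v', prepend. Next row=LF[6]=1
  step 8: row=1, L[1]='z', prepend. Next row=LF[1]=7
  step 9: row=7, L[7]='w', prepend. Next row=LF[7]=4
Reversed output: wzvyvzwx$

Answer: wzvyvzwx$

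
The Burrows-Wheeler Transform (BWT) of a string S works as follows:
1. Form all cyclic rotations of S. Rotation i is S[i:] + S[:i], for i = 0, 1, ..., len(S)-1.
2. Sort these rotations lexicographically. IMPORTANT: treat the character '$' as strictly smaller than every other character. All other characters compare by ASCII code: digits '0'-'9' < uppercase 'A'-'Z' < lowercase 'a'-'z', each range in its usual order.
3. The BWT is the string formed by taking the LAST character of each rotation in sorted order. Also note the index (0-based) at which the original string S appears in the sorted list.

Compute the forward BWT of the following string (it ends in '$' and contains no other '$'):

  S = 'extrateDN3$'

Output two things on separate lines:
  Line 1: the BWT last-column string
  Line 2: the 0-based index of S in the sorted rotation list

Answer: 3NeDrt$taxe
6

Derivation:
All 11 rotations (rotation i = S[i:]+S[:i]):
  rot[0] = extrateDN3$
  rot[1] = xtrateDN3$e
  rot[2] = trateDN3$ex
  rot[3] = rateDN3$ext
  rot[4] = ateDN3$extr
  rot[5] = teDN3$extra
  rot[6] = eDN3$extrat
  rot[7] = DN3$extrate
  rot[8] = N3$extrateD
  rot[9] = 3$extrateDN
  rot[10] = $extrateDN3
Sorted (with $ < everything):
  sorted[0] = $extrateDN3  (last char: '3')
  sorted[1] = 3$extrateDN  (last char: 'N')
  sorted[2] = DN3$extrate  (last char: 'e')
  sorted[3] = N3$extrateD  (last char: 'D')
  sorted[4] = ateDN3$extr  (last char: 'r')
  sorted[5] = eDN3$extrat  (last char: 't')
  sorted[6] = extrateDN3$  (last char: '$')
  sorted[7] = rateDN3$ext  (last char: 't')
  sorted[8] = teDN3$extra  (last char: 'a')
  sorted[9] = trateDN3$ex  (last char: 'x')
  sorted[10] = xtrateDN3$e  (last char: 'e')
Last column: 3NeDrt$taxe
Original string S is at sorted index 6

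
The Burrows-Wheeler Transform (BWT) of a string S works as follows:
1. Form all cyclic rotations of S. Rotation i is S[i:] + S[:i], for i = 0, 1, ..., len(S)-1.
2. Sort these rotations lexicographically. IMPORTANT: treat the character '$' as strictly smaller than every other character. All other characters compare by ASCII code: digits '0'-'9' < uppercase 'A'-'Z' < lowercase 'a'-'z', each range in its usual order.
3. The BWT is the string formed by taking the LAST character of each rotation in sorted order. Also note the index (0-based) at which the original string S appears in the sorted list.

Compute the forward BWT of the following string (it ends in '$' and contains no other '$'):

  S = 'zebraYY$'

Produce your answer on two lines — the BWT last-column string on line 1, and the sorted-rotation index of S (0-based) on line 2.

Answer: YYarezb$
7

Derivation:
All 8 rotations (rotation i = S[i:]+S[:i]):
  rot[0] = zebraYY$
  rot[1] = ebraYY$z
  rot[2] = braYY$ze
  rot[3] = raYY$zeb
  rot[4] = aYY$zebr
  rot[5] = YY$zebra
  rot[6] = Y$zebraY
  rot[7] = $zebraYY
Sorted (with $ < everything):
  sorted[0] = $zebraYY  (last char: 'Y')
  sorted[1] = Y$zebraY  (last char: 'Y')
  sorted[2] = YY$zebra  (last char: 'a')
  sorted[3] = aYY$zebr  (last char: 'r')
  sorted[4] = braYY$ze  (last char: 'e')
  sorted[5] = ebraYY$z  (last char: 'z')
  sorted[6] = raYY$zeb  (last char: 'b')
  sorted[7] = zebraYY$  (last char: '$')
Last column: YYarezb$
Original string S is at sorted index 7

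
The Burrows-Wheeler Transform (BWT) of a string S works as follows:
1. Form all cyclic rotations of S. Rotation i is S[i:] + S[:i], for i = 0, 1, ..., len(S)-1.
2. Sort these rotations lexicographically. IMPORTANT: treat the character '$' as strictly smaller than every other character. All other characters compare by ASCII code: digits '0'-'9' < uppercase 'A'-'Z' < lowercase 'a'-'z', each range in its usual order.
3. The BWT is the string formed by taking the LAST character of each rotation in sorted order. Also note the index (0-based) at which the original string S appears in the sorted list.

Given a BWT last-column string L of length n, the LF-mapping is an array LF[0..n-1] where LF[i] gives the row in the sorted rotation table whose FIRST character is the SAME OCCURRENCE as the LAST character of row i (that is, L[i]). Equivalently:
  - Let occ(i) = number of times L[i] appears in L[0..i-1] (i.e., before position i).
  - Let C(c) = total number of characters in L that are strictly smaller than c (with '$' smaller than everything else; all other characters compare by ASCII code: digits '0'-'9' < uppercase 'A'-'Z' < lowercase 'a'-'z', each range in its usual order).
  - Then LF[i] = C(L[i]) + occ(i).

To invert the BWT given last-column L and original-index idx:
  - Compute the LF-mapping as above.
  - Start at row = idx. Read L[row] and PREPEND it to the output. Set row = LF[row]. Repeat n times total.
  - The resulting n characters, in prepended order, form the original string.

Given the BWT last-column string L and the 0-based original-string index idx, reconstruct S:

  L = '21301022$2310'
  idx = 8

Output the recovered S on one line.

Answer: 213011003222$

Derivation:
LF mapping: 7 4 11 1 5 2 8 9 0 10 12 6 3
Walk LF starting at row 8, prepending L[row]:
  step 1: row=8, L[8]='$', prepend. Next row=LF[8]=0
  step 2: row=0, L[0]='2', prepend. Next row=LF[0]=7
  step 3: row=7, L[7]='2', prepend. Next row=LF[7]=9
  step 4: row=9, L[9]='2', prepend. Next row=LF[9]=10
  step 5: row=10, L[10]='3', prepend. Next row=LF[10]=12
  step 6: row=12, L[12]='0', prepend. Next row=LF[12]=3
  step 7: row=3, L[3]='0', prepend. Next row=LF[3]=1
  step 8: row=1, L[1]='1', prepend. Next row=LF[1]=4
  step 9: row=4, L[4]='1', prepend. Next row=LF[4]=5
  step 10: row=5, L[5]='0', prepend. Next row=LF[5]=2
  step 11: row=2, L[2]='3', prepend. Next row=LF[2]=11
  step 12: row=11, L[11]='1', prepend. Next row=LF[11]=6
  step 13: row=6, L[6]='2', prepend. Next row=LF[6]=8
Reversed output: 213011003222$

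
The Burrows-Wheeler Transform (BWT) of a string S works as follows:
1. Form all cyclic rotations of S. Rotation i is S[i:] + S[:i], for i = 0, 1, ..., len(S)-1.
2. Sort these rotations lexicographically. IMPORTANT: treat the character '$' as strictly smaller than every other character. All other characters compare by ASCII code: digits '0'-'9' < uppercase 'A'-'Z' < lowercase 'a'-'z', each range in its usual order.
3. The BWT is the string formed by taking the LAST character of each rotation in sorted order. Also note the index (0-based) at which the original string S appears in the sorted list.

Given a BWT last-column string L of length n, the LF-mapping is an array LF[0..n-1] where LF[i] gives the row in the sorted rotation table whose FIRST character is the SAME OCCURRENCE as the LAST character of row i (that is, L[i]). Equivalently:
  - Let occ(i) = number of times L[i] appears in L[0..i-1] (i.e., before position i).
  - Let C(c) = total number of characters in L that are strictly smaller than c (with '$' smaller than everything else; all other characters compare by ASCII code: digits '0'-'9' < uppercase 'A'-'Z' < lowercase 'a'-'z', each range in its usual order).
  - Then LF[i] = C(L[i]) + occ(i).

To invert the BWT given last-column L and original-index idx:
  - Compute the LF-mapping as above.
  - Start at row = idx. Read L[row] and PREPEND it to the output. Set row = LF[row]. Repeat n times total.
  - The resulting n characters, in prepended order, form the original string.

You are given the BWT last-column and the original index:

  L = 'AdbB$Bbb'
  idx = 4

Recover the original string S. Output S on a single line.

Answer: bBBbbdA$

Derivation:
LF mapping: 1 7 4 2 0 3 5 6
Walk LF starting at row 4, prepending L[row]:
  step 1: row=4, L[4]='$', prepend. Next row=LF[4]=0
  step 2: row=0, L[0]='A', prepend. Next row=LF[0]=1
  step 3: row=1, L[1]='d', prepend. Next row=LF[1]=7
  step 4: row=7, L[7]='b', prepend. Next row=LF[7]=6
  step 5: row=6, L[6]='b', prepend. Next row=LF[6]=5
  step 6: row=5, L[5]='B', prepend. Next row=LF[5]=3
  step 7: row=3, L[3]='B', prepend. Next row=LF[3]=2
  step 8: row=2, L[2]='b', prepend. Next row=LF[2]=4
Reversed output: bBBbbdA$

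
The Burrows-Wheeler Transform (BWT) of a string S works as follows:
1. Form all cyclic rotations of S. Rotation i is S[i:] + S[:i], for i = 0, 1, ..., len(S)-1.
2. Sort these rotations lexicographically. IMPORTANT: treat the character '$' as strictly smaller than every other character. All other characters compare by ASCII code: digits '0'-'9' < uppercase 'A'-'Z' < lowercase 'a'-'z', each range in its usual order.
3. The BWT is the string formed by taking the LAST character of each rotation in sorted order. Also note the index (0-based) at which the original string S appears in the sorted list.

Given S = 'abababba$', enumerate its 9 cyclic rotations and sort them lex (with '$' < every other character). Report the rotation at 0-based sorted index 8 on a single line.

All 9 rotations (rotation i = S[i:]+S[:i]):
  rot[0] = abababba$
  rot[1] = bababba$a
  rot[2] = ababba$ab
  rot[3] = babba$aba
  rot[4] = abba$abab
  rot[5] = bba$ababa
  rot[6] = ba$ababab
  rot[7] = a$abababb
  rot[8] = $abababba
Sorted (with $ < everything):
  sorted[0] = $abababba
  sorted[1] = a$abababb
  sorted[2] = abababba$
  sorted[3] = ababba$ab
  sorted[4] = abba$abab
  sorted[5] = ba$ababab
  sorted[6] = bababba$a
  sorted[7] = babba$aba
  sorted[8] = bba$ababa
sorted[8] = bba$ababa

Answer: bba$ababa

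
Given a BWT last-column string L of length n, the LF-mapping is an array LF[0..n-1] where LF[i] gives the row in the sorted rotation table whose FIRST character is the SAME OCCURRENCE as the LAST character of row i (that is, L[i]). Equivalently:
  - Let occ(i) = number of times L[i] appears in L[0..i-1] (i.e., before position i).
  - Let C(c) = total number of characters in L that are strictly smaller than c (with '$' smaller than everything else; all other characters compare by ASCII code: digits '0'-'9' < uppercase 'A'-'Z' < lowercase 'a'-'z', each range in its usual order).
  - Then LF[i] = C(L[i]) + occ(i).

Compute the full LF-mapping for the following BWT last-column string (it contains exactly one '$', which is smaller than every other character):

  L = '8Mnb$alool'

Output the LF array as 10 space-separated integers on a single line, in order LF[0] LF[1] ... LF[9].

Answer: 1 2 7 4 0 3 5 8 9 6

Derivation:
Char counts: '$':1, '8':1, 'M':1, 'a':1, 'b':1, 'l':2, 'n':1, 'o':2
C (first-col start): C('$')=0, C('8')=1, C('M')=2, C('a')=3, C('b')=4, C('l')=5, C('n')=7, C('o')=8
L[0]='8': occ=0, LF[0]=C('8')+0=1+0=1
L[1]='M': occ=0, LF[1]=C('M')+0=2+0=2
L[2]='n': occ=0, LF[2]=C('n')+0=7+0=7
L[3]='b': occ=0, LF[3]=C('b')+0=4+0=4
L[4]='$': occ=0, LF[4]=C('$')+0=0+0=0
L[5]='a': occ=0, LF[5]=C('a')+0=3+0=3
L[6]='l': occ=0, LF[6]=C('l')+0=5+0=5
L[7]='o': occ=0, LF[7]=C('o')+0=8+0=8
L[8]='o': occ=1, LF[8]=C('o')+1=8+1=9
L[9]='l': occ=1, LF[9]=C('l')+1=5+1=6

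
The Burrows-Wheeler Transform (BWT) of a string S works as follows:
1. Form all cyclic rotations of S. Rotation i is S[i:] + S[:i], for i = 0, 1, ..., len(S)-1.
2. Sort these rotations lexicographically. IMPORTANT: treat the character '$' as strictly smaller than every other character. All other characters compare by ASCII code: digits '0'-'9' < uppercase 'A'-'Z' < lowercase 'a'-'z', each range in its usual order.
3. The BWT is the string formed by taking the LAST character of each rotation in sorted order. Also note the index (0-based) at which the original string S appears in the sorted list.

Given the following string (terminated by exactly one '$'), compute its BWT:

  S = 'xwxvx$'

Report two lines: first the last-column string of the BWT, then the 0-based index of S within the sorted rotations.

Answer: xxxvw$
5

Derivation:
All 6 rotations (rotation i = S[i:]+S[:i]):
  rot[0] = xwxvx$
  rot[1] = wxvx$x
  rot[2] = xvx$xw
  rot[3] = vx$xwx
  rot[4] = x$xwxv
  rot[5] = $xwxvx
Sorted (with $ < everything):
  sorted[0] = $xwxvx  (last char: 'x')
  sorted[1] = vx$xwx  (last char: 'x')
  sorted[2] = wxvx$x  (last char: 'x')
  sorted[3] = x$xwxv  (last char: 'v')
  sorted[4] = xvx$xw  (last char: 'w')
  sorted[5] = xwxvx$  (last char: '$')
Last column: xxxvw$
Original string S is at sorted index 5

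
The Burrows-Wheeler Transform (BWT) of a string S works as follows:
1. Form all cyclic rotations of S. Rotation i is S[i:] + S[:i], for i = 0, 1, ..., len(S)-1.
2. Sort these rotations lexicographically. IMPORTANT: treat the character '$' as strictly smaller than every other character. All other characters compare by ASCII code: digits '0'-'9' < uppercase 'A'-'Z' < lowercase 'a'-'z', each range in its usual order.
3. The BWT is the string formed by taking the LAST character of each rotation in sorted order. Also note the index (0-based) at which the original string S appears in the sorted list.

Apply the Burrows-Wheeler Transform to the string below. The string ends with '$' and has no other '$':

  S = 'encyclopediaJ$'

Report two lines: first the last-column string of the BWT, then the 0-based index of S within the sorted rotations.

Answer: Jaiynep$dceloc
7

Derivation:
All 14 rotations (rotation i = S[i:]+S[:i]):
  rot[0] = encyclopediaJ$
  rot[1] = ncyclopediaJ$e
  rot[2] = cyclopediaJ$en
  rot[3] = yclopediaJ$enc
  rot[4] = clopediaJ$ency
  rot[5] = lopediaJ$encyc
  rot[6] = opediaJ$encycl
  rot[7] = pediaJ$encyclo
  rot[8] = ediaJ$encyclop
  rot[9] = diaJ$encyclope
  rot[10] = iaJ$encycloped
  rot[11] = aJ$encyclopedi
  rot[12] = J$encyclopedia
  rot[13] = $encyclopediaJ
Sorted (with $ < everything):
  sorted[0] = $encyclopediaJ  (last char: 'J')
  sorted[1] = J$encyclopedia  (last char: 'a')
  sorted[2] = aJ$encyclopedi  (last char: 'i')
  sorted[3] = clopediaJ$ency  (last char: 'y')
  sorted[4] = cyclopediaJ$en  (last char: 'n')
  sorted[5] = diaJ$encyclope  (last char: 'e')
  sorted[6] = ediaJ$encyclop  (last char: 'p')
  sorted[7] = encyclopediaJ$  (last char: '$')
  sorted[8] = iaJ$encycloped  (last char: 'd')
  sorted[9] = lopediaJ$encyc  (last char: 'c')
  sorted[10] = ncyclopediaJ$e  (last char: 'e')
  sorted[11] = opediaJ$encycl  (last char: 'l')
  sorted[12] = pediaJ$encyclo  (last char: 'o')
  sorted[13] = yclopediaJ$enc  (last char: 'c')
Last column: Jaiynep$dceloc
Original string S is at sorted index 7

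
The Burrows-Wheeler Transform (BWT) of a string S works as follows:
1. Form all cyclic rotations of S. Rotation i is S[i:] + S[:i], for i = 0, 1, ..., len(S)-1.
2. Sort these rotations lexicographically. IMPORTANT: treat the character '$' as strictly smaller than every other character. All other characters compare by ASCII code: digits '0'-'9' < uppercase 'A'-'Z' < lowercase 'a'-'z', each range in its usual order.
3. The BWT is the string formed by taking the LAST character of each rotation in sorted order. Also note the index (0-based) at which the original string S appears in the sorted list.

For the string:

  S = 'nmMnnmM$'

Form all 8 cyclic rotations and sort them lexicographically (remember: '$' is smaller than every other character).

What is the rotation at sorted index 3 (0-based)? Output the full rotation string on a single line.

All 8 rotations (rotation i = S[i:]+S[:i]):
  rot[0] = nmMnnmM$
  rot[1] = mMnnmM$n
  rot[2] = MnnmM$nm
  rot[3] = nnmM$nmM
  rot[4] = nmM$nmMn
  rot[5] = mM$nmMnn
  rot[6] = M$nmMnnm
  rot[7] = $nmMnnmM
Sorted (with $ < everything):
  sorted[0] = $nmMnnmM
  sorted[1] = M$nmMnnm
  sorted[2] = MnnmM$nm
  sorted[3] = mM$nmMnn
  sorted[4] = mMnnmM$n
  sorted[5] = nmM$nmMn
  sorted[6] = nmMnnmM$
  sorted[7] = nnmM$nmM
sorted[3] = mM$nmMnn

Answer: mM$nmMnn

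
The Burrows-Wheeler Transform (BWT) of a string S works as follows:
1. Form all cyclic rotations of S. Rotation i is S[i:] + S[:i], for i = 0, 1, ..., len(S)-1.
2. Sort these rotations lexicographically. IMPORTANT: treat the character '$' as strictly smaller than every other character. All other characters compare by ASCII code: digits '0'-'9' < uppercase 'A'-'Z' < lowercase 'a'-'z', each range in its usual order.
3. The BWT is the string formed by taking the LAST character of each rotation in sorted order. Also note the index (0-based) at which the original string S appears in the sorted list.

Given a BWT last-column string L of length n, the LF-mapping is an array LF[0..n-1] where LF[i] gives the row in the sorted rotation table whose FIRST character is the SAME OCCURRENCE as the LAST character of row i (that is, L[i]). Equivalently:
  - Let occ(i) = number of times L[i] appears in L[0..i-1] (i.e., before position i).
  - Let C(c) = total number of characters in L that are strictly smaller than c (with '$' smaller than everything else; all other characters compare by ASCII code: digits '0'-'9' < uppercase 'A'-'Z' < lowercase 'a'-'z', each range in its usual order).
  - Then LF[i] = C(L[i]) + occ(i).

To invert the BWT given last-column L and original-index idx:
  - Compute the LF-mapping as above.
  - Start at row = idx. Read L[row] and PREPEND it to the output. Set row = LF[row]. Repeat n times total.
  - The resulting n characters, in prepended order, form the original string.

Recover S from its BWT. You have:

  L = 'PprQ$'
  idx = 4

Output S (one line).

Answer: rQpP$

Derivation:
LF mapping: 1 3 4 2 0
Walk LF starting at row 4, prepending L[row]:
  step 1: row=4, L[4]='$', prepend. Next row=LF[4]=0
  step 2: row=0, L[0]='P', prepend. Next row=LF[0]=1
  step 3: row=1, L[1]='p', prepend. Next row=LF[1]=3
  step 4: row=3, L[3]='Q', prepend. Next row=LF[3]=2
  step 5: row=2, L[2]='r', prepend. Next row=LF[2]=4
Reversed output: rQpP$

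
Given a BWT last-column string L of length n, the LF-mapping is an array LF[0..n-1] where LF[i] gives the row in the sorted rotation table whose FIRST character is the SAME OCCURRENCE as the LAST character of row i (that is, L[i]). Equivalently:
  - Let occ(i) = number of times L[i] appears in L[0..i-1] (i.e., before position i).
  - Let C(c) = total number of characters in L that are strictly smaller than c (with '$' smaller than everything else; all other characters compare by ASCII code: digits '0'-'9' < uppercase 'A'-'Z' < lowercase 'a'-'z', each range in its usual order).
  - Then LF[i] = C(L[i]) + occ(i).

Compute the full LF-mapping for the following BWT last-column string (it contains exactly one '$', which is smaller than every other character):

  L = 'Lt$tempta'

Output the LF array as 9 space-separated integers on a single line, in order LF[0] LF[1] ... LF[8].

Answer: 1 6 0 7 3 4 5 8 2

Derivation:
Char counts: '$':1, 'L':1, 'a':1, 'e':1, 'm':1, 'p':1, 't':3
C (first-col start): C('$')=0, C('L')=1, C('a')=2, C('e')=3, C('m')=4, C('p')=5, C('t')=6
L[0]='L': occ=0, LF[0]=C('L')+0=1+0=1
L[1]='t': occ=0, LF[1]=C('t')+0=6+0=6
L[2]='$': occ=0, LF[2]=C('$')+0=0+0=0
L[3]='t': occ=1, LF[3]=C('t')+1=6+1=7
L[4]='e': occ=0, LF[4]=C('e')+0=3+0=3
L[5]='m': occ=0, LF[5]=C('m')+0=4+0=4
L[6]='p': occ=0, LF[6]=C('p')+0=5+0=5
L[7]='t': occ=2, LF[7]=C('t')+2=6+2=8
L[8]='a': occ=0, LF[8]=C('a')+0=2+0=2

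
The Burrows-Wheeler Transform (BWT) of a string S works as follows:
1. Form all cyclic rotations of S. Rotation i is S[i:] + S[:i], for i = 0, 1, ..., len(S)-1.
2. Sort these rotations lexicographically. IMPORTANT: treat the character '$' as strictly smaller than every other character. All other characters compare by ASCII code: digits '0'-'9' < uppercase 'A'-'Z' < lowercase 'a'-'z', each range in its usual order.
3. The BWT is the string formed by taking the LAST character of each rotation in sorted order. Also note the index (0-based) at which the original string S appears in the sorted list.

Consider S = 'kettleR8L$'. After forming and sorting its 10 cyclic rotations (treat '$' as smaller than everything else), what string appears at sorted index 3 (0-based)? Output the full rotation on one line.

Answer: R8L$kettle

Derivation:
All 10 rotations (rotation i = S[i:]+S[:i]):
  rot[0] = kettleR8L$
  rot[1] = ettleR8L$k
  rot[2] = ttleR8L$ke
  rot[3] = tleR8L$ket
  rot[4] = leR8L$kett
  rot[5] = eR8L$kettl
  rot[6] = R8L$kettle
  rot[7] = 8L$kettleR
  rot[8] = L$kettleR8
  rot[9] = $kettleR8L
Sorted (with $ < everything):
  sorted[0] = $kettleR8L
  sorted[1] = 8L$kettleR
  sorted[2] = L$kettleR8
  sorted[3] = R8L$kettle
  sorted[4] = eR8L$kettl
  sorted[5] = ettleR8L$k
  sorted[6] = kettleR8L$
  sorted[7] = leR8L$kett
  sorted[8] = tleR8L$ket
  sorted[9] = ttleR8L$ke
sorted[3] = R8L$kettle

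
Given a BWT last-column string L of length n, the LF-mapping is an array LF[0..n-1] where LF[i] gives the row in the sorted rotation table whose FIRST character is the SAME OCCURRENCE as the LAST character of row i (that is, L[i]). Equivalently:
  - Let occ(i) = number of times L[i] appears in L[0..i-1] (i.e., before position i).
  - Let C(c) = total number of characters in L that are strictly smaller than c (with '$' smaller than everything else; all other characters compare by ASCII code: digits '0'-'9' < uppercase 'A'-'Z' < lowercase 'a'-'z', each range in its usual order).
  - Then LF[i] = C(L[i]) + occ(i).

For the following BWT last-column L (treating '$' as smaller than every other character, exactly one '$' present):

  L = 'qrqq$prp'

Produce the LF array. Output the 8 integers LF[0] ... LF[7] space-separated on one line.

Answer: 3 6 4 5 0 1 7 2

Derivation:
Char counts: '$':1, 'p':2, 'q':3, 'r':2
C (first-col start): C('$')=0, C('p')=1, C('q')=3, C('r')=6
L[0]='q': occ=0, LF[0]=C('q')+0=3+0=3
L[1]='r': occ=0, LF[1]=C('r')+0=6+0=6
L[2]='q': occ=1, LF[2]=C('q')+1=3+1=4
L[3]='q': occ=2, LF[3]=C('q')+2=3+2=5
L[4]='$': occ=0, LF[4]=C('$')+0=0+0=0
L[5]='p': occ=0, LF[5]=C('p')+0=1+0=1
L[6]='r': occ=1, LF[6]=C('r')+1=6+1=7
L[7]='p': occ=1, LF[7]=C('p')+1=1+1=2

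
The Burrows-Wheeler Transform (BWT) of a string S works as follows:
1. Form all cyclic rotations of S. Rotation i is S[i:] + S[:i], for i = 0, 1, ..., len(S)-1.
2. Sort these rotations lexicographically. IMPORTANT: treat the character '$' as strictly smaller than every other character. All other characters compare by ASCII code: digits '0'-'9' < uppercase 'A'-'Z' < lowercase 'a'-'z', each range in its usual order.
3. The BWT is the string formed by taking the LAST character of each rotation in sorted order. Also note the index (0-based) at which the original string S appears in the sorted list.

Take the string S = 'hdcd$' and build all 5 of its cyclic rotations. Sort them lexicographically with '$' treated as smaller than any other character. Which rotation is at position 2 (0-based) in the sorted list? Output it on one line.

Answer: d$hdc

Derivation:
All 5 rotations (rotation i = S[i:]+S[:i]):
  rot[0] = hdcd$
  rot[1] = dcd$h
  rot[2] = cd$hd
  rot[3] = d$hdc
  rot[4] = $hdcd
Sorted (with $ < everything):
  sorted[0] = $hdcd
  sorted[1] = cd$hd
  sorted[2] = d$hdc
  sorted[3] = dcd$h
  sorted[4] = hdcd$
sorted[2] = d$hdc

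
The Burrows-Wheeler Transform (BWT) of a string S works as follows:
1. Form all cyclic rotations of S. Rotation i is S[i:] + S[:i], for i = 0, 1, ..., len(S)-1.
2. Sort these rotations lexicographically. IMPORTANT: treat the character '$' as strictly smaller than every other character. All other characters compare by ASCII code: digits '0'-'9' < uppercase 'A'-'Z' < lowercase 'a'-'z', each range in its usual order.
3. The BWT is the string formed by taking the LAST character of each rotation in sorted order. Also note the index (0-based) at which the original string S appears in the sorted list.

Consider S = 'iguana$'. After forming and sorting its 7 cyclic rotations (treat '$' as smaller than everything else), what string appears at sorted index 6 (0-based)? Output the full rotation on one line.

Answer: uana$ig

Derivation:
All 7 rotations (rotation i = S[i:]+S[:i]):
  rot[0] = iguana$
  rot[1] = guana$i
  rot[2] = uana$ig
  rot[3] = ana$igu
  rot[4] = na$igua
  rot[5] = a$iguan
  rot[6] = $iguana
Sorted (with $ < everything):
  sorted[0] = $iguana
  sorted[1] = a$iguan
  sorted[2] = ana$igu
  sorted[3] = guana$i
  sorted[4] = iguana$
  sorted[5] = na$igua
  sorted[6] = uana$ig
sorted[6] = uana$ig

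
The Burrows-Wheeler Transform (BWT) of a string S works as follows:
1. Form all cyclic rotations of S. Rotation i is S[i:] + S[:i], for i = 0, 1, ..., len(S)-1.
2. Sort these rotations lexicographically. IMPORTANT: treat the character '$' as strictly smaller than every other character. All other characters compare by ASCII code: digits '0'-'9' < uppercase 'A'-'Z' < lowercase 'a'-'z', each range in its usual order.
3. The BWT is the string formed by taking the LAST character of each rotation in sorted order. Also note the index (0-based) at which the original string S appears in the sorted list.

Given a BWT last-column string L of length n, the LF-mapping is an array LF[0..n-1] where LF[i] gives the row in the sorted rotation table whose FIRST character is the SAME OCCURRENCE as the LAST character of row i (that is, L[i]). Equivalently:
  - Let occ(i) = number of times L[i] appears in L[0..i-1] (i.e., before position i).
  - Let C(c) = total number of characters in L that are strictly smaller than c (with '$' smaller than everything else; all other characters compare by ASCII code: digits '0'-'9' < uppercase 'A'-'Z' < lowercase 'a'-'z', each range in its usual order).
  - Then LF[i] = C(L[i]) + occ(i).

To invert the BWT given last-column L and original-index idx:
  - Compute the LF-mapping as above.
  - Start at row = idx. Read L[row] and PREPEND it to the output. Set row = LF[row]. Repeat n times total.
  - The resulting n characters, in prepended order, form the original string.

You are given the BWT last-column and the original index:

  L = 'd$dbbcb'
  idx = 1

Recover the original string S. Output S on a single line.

Answer: bbdbcd$

Derivation:
LF mapping: 5 0 6 1 2 4 3
Walk LF starting at row 1, prepending L[row]:
  step 1: row=1, L[1]='$', prepend. Next row=LF[1]=0
  step 2: row=0, L[0]='d', prepend. Next row=LF[0]=5
  step 3: row=5, L[5]='c', prepend. Next row=LF[5]=4
  step 4: row=4, L[4]='b', prepend. Next row=LF[4]=2
  step 5: row=2, L[2]='d', prepend. Next row=LF[2]=6
  step 6: row=6, L[6]='b', prepend. Next row=LF[6]=3
  step 7: row=3, L[3]='b', prepend. Next row=LF[3]=1
Reversed output: bbdbcd$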